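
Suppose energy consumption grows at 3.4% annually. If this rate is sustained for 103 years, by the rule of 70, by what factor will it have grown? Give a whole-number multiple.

70/3.4 ≈ 20.59 years per doubling.
103 years fits 5 doublings: 2^5 = 32.

32 times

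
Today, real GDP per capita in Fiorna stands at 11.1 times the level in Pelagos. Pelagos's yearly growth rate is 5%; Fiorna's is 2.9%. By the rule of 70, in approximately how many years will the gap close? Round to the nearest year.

approximately 116 years

What matters is the difference: 2.1 pp.
Rule of 70 on the gap: the ratio halves every 70/2.1 ≈ 33.33 years.
An 11.1 times gap takes log₂(11.1) ≈ 3.47 halvings to close: 3.47 × 33.33 ≈ 116 years.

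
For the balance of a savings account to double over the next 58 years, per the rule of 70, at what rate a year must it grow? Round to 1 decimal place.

70 / 58 ≈ 1.21, so about 1.2% a year.

about 1.2%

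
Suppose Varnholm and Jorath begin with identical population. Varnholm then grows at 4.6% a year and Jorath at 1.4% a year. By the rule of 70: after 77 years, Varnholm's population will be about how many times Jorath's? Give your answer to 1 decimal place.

Rate gap = 4.6% − 1.4% = 3.2 points.
The ratio doubles every 70/3.2 ≈ 21.88 years.
77/21.88 ≈ 3.52 doublings → ratio ≈ 2^3.52 ≈ 11.5.

11.5 times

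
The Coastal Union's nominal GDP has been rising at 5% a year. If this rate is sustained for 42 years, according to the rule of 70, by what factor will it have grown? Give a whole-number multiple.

Doubling time ≈ 70/5 = 14.00 years.
42/14.00 ≈ 3 doublings, so about 2^3 = 8×.

about 8 times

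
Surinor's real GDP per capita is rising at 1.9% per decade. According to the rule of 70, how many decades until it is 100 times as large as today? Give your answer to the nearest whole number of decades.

≈ 245 decades

One doubling takes 70/1.9 = 36.84 decades.
100× is log₂ 100 ≈ 6.64 doublings, so ≈ 6.64 × 36.84 = 245 decades.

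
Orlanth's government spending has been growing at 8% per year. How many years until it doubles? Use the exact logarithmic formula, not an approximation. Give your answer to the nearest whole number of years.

9 years

t = ln(2) / ln(1 + 0.08) = 0.6931 / 0.076961 ≈ 9.01.
≈ 9 years.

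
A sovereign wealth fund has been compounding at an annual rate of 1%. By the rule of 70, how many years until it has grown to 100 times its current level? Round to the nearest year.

At 1% it doubles every 70/1 ≈ 70.00 years.
100× is log₂ 100 ≈ 6.64 doublings, so ≈ 6.64 × 70.00 = 465 years.

approximately 465 years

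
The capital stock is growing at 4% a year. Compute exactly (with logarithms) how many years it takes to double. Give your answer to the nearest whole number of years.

18 years

t = ln(2) / ln(1 + 0.04) = 0.6931 / 0.039221 ≈ 17.67.
≈ 18 years.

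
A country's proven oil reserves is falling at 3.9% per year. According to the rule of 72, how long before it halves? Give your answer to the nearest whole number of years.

18 years

The rule works in reverse for decay: 72/3.9 ≈ 18.46 years to halve.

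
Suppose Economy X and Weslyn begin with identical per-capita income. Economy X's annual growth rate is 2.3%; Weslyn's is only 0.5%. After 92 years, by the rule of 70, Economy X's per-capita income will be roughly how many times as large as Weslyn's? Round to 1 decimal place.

roughly 5.2 times

Rate gap = 2.3% − 0.5% = 1.8 points.
The ratio doubles every 70/1.8 ≈ 38.89 years.
92/38.89 ≈ 2.37 doublings → ratio ≈ 2^2.37 ≈ 5.2.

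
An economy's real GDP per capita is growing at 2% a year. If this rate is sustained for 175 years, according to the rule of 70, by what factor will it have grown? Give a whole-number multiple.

At 2% one doubling takes ≈ 35.00 years; 175 years is 5 of them, so ×32.

32 times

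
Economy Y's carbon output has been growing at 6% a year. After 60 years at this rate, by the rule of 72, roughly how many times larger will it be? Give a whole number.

At 6% one doubling takes ≈ 12.00 years; 60 years is 5 of them, so ×32.

roughly 32 times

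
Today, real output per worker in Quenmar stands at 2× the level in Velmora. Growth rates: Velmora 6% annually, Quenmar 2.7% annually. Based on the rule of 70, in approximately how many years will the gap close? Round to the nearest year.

What matters is the difference: 3.3 pp.
Rule of 70 on the gap: the ratio halves every 70/3.3 ≈ 21.21 years.
A 2× gap closes after 1 halving: 1 × 21.21 ≈ 21 years.

≈ 21 years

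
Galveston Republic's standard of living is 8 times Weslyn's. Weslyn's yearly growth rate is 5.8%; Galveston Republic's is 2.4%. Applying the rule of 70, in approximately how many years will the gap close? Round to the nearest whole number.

roughly 62 years

What matters is the difference: 3.4 pp.
Rule of 70 on the gap: the ratio halves every 70/3.4 ≈ 20.59 years.
An 8 times gap closes after 3 halvings: 3 × 20.59 ≈ 62 years.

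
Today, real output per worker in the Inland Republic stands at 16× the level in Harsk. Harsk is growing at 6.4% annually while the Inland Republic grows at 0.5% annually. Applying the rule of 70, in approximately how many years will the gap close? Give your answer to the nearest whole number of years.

The growth-rate gap is 6.4% − 0.5% = 5.9 percentage points.
So the ratio between them halves every 70/5.9 ≈ 11.86 years.
A 16× gap closes after 4 halvings: 4 × 11.86 ≈ 47 years.

about 47 years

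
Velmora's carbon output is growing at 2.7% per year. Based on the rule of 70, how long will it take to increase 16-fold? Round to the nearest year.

around 104 years

One doubling takes 70/2.7 = 25.93 years.
16 = 2^4, so 4 doublings → 104 years.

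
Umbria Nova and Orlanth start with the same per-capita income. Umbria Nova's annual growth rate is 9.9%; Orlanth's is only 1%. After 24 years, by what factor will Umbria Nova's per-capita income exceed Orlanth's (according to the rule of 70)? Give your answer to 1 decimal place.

roughly 8.3 times

Rate gap = 9.9% − 1% = 8.9 points.
The ratio doubles every 70/8.9 ≈ 7.87 years.
24/7.87 ≈ 3.05 doublings → ratio ≈ 2^3.05 ≈ 8.3.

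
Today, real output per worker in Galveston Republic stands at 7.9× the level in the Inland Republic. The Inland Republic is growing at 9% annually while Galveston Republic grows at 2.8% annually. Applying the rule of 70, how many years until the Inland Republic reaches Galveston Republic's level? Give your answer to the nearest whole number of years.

What matters is the difference: 6.2 pp.
Rule of 70 on the gap: the ratio halves every 70/6.2 ≈ 11.29 years.
A 7.9× gap takes log₂(7.9) ≈ 2.98 halvings to close: 2.98 × 11.29 ≈ 34 years.

≈ 34 years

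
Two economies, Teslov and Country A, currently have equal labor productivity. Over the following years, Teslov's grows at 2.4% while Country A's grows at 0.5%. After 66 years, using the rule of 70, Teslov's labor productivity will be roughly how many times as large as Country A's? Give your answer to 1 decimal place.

≈ 3.5 times

Only the 1.9-point difference matters.
70/1.9 ≈ 36.84 years per doubling of the ratio; 66 years gives 1.79 doublings, so ≈ 3.5×.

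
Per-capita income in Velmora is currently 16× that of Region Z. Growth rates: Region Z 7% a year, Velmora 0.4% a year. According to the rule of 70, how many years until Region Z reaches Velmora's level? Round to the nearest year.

approximately 42 years

What matters is the difference: 6.6 pp.
Rule of 70 on the gap: the ratio halves every 70/6.6 ≈ 10.61 years.
A 16× gap closes after 4 halvings: 4 × 10.61 ≈ 42 years.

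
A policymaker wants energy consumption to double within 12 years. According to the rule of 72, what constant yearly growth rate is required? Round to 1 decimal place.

roughly 6.0%

72 / 12 ≈ 6.00, so about 6.0% per year.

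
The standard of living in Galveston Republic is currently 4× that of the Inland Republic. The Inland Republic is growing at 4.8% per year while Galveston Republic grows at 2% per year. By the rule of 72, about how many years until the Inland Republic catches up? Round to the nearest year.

the Inland Republic gains on Galveston Republic at 4.8% − 2% = 2.8 points a year.
At that relative rate the gap halves every 72/2.8 ≈ 25.71 years.
A 4× gap closes after 2 halvings: 2 × 25.71 ≈ 51 years.

roughly 51 years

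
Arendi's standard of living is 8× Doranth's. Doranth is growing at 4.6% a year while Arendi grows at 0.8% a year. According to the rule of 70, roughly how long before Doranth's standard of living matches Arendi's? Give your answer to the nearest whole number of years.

The growth-rate gap is 4.6% − 0.8% = 3.8 percentage points.
So the ratio between them halves every 70/3.8 ≈ 18.42 years.
An 8× gap closes after 3 halvings: 3 × 18.42 ≈ 55 years.

55 years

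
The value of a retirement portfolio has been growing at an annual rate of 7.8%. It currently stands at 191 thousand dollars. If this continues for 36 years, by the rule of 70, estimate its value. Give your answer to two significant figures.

approximately 3100 thousand dollars

Doubling time ≈ 70/7.8 = 8.97 years.
36 years is 36/8.97 ≈ 4.01 doublings, a factor of 2^4.01 ≈ 16.11.
191 × 16.11 ≈ 3100 thousand dollars.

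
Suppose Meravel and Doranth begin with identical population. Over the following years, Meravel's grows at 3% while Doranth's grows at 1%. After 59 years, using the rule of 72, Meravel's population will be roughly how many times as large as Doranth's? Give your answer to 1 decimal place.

≈ 3.1 times

Rate gap = 3% − 1% = 2 points.
The ratio doubles every 72/2 ≈ 36.00 years.
59/36.00 ≈ 1.64 doublings → ratio ≈ 2^1.64 ≈ 3.1.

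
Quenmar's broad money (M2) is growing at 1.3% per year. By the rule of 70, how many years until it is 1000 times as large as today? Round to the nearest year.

At 1.3% it doubles every 70/1.3 ≈ 53.85 years.
1000× is log₂ 1000 ≈ 9.97 doublings, so ≈ 9.97 × 53.85 = 537 years.

about 537 years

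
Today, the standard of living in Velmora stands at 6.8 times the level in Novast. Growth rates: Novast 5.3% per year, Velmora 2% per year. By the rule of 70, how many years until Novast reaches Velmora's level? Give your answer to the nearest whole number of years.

59 years

What matters is the difference: 3.3 pp.
Rule of 70 on the gap: the ratio halves every 70/3.3 ≈ 21.21 years.
A 6.8 times gap takes log₂(6.8) ≈ 2.77 halvings to close: 2.77 × 21.21 ≈ 59 years.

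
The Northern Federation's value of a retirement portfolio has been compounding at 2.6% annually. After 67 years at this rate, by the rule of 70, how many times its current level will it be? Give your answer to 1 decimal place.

about 5.6 times

Doubling time ≈ 70/2.6 = 26.92 years.
67 years / 26.92 ≈ 2.49 doublings → factor 2^2.49 ≈ 5.6.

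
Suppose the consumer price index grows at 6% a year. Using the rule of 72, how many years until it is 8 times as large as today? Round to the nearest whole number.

around 36 years

At 6% it doubles every 72/6 ≈ 12.00 years.
8 = 2^3, so 3 doublings → 36 years.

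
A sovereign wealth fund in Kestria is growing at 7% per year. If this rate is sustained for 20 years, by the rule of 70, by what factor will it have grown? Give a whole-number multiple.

approximately 4 times

Doubling time ≈ 70/7 = 10.00 years.
20/10.00 ≈ 2 doublings, so about 2^2 = 4×.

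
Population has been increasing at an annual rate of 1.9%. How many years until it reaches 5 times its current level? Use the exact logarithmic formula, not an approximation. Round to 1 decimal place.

t = ln(5) / ln(1 + 0.019) = 1.6094 / 0.018822 ≈ 85.51.

85.5 years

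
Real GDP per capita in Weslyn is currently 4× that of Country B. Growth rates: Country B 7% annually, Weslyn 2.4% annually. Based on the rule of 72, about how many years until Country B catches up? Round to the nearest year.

roughly 31 years

What matters is the difference: 4.6 pp.
Rule of 72 on the gap: the ratio halves every 72/4.6 ≈ 15.65 years.
A 4× gap closes after 2 halvings: 2 × 15.65 ≈ 31 years.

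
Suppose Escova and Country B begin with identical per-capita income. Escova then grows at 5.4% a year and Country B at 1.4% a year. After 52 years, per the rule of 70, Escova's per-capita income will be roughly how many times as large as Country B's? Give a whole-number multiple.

Escova pulls ahead at 4 pp per year, so the ratio doubles every 70/4 ≈ 17.50 years.
In 52 years that's 2.97 doublings: 2^2.97 ≈ 8.

8 times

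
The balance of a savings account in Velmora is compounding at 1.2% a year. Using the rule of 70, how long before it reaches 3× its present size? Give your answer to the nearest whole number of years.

92 years

At 1.2% it doubles every 70/1.2 ≈ 58.33 years.
3× is log₂ 3 ≈ 1.58 doublings, so ≈ 1.58 × 58.33 = 92 years.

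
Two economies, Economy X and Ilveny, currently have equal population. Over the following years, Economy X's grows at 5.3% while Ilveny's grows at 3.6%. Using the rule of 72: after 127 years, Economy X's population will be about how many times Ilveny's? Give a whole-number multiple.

around 8 times

Only the 1.7-point difference matters.
72/1.7 ≈ 42.35 years per doubling of the ratio; 127 years gives 3.00 doublings, so ≈ 8×.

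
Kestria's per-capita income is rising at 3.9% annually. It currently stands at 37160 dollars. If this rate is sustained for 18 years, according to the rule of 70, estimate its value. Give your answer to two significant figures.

about 74000 dollars

Doubling time ≈ 70/3.9 = 17.95 years.
18 years is 18/17.95 ≈ 1.00 doublings, a factor of 2^1.00 ≈ 2.00.
37160 × 2.00 ≈ 74000 dollars.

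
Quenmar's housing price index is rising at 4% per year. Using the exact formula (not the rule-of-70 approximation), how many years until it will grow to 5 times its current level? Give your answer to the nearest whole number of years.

t = ln(5) / ln(1 + 0.04) = 1.6094 / 0.039221 ≈ 41.03.
≈ 41 years.

41 years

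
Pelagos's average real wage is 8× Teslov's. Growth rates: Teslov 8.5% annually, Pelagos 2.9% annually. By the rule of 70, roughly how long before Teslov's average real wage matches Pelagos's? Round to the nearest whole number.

about 38 years

The growth-rate gap is 8.5% − 2.9% = 5.6 percentage points.
So the ratio between them halves every 70/5.6 ≈ 12.50 years.
An 8× gap closes after 3 halvings: 3 × 12.50 ≈ 38 years.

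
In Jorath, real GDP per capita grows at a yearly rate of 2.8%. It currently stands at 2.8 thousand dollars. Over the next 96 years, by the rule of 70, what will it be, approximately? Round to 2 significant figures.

roughly 40 thousand dollars

Doubling time ≈ 70/2.8 = 25.00 years.
96 years is 96/25.00 ≈ 3.84 doublings, a factor of 2^3.84 ≈ 14.32.
2.8 × 14.32 ≈ 40 thousand dollars.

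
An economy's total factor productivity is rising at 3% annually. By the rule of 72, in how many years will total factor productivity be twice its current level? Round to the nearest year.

At 3%, doubling takes about 72/3 = 24.00 years.

around 24 years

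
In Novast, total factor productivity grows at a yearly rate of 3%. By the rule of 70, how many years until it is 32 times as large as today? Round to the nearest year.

approximately 117 years

One doubling takes 70/3 = 23.33 years.
32× is 5 doublings, so 5 × 23.33 ≈ 117 years.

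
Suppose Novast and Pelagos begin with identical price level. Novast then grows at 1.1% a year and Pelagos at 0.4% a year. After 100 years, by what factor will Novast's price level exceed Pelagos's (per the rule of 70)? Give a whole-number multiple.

Only the 0.7-point difference matters.
70/0.7 ≈ 100.00 years per doubling of the ratio; 100 years gives 1.00 doublings, so ≈ 2×.

approximately 2 times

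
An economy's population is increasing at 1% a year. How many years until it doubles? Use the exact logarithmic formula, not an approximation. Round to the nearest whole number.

70 years

t = ln(2) / ln(1 + 0.01) = 0.6931 / 0.009950 ≈ 69.66.
≈ 70 years.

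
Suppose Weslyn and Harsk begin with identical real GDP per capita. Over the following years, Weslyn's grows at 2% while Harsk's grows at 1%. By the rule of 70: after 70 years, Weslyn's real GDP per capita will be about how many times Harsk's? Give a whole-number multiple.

Rate gap = 2% − 1% = 1 point.
The ratio doubles every 70/1 ≈ 70.00 years.
70/70.00 ≈ 1.00 doublings → ratio ≈ 2^1.00 ≈ 2.

roughly 2 times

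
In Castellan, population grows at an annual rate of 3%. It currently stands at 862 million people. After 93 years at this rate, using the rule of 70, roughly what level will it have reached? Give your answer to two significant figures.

It doubles every 70/3 ≈ 23.33 years, so 93 years is 3.99 doublings.
2^3.99 ≈ 15.89; 862 × 15.89 ≈ 14000 million people.

≈ 14000 million people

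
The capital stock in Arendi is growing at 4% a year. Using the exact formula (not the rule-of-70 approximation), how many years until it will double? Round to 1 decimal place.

t = ln(2) / ln(1 + 0.04) = 0.6931 / 0.039221 ≈ 17.67.

17.7 years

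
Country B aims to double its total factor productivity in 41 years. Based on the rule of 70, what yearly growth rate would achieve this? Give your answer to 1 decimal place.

70 / 41 ≈ 1.71, so about 1.7% per year.

about 1.7% per year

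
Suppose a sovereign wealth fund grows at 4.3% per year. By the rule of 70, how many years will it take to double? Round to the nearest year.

16 years

At 4.3%, doubling takes about 70/4.3 = 16.28 years.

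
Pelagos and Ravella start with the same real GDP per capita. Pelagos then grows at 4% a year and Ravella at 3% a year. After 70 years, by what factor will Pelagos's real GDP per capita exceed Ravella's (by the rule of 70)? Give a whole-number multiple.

Only the 1-point difference matters.
70/1 ≈ 70.00 years per doubling of the ratio; 70 years gives 1.00 doublings, so ≈ 2×.

2 times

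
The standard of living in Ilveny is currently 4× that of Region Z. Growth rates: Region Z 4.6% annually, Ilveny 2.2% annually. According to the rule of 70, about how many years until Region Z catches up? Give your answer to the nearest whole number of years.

roughly 58 years

Region Z gains on Ilveny at 4.6% − 2.2% = 2.4 points a year.
At that relative rate the gap halves every 70/2.4 ≈ 29.17 years.
A 4× gap closes after 2 halvings: 2 × 29.17 ≈ 58 years.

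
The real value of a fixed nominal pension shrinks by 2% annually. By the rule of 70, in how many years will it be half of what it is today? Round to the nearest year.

The rule works in reverse for decay: 70/2 ≈ 35.00 years to halve.

≈ 35 years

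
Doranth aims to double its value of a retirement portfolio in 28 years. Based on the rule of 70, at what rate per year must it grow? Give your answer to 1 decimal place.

around 2.5%

70 / 28 ≈ 2.50, so about 2.5% per year.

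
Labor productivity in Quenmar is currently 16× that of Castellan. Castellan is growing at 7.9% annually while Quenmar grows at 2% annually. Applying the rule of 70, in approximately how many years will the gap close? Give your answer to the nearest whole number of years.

Castellan gains on Quenmar at 7.9% − 2% = 5.9 points a year.
At that relative rate the gap halves every 70/5.9 ≈ 11.86 years.
A 16× gap closes after 4 halvings: 4 × 11.86 ≈ 47 years.

about 47 years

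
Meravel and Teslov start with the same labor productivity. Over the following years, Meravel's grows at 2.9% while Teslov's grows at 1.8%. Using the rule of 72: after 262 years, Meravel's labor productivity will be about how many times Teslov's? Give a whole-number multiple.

Meravel pulls ahead at 1.1 pp per year, so the ratio doubles every 72/1.1 ≈ 65.45 years.
In 262 years that's 4.00 doublings: 2^4.00 ≈ 16.

roughly 16 times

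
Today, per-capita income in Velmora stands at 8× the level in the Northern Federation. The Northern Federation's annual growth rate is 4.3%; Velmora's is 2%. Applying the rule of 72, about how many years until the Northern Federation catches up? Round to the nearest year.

the Northern Federation gains on Velmora at 4.3% − 2% = 2.3 points a year.
At that relative rate the gap halves every 72/2.3 ≈ 31.30 years.
An 8× gap closes after 3 halvings: 3 × 31.30 ≈ 94 years.

≈ 94 years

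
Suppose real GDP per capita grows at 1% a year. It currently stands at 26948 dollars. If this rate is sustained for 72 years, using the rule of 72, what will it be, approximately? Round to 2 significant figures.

around 54000 dollars

It doubles every 72/1 ≈ 72.00 years, so 72 years is 1.00 doublings.
2^1.00 ≈ 2.00; 26948 × 2.00 ≈ 54000 dollars.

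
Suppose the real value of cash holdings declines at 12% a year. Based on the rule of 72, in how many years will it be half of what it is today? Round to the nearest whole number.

The rule works in reverse for decay: 72/12 ≈ 6.00 years to halve.

roughly 6 years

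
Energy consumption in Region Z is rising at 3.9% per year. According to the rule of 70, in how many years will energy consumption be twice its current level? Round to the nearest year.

At 3.9%, doubling takes about 70/3.9 = 17.95 years.

roughly 18 years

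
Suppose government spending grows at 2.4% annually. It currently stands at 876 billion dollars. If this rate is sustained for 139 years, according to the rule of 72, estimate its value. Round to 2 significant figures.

about 22000 billion dollars

Doubling time ≈ 72/2.4 = 30.00 years.
139 years is 139/30.00 ≈ 4.63 doublings, a factor of 2^4.63 ≈ 24.76.
876 × 24.76 ≈ 22000 billion dollars.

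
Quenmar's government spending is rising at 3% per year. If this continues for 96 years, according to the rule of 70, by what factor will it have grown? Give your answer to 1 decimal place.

Doubles every ≈ 23.33 years (70/3).
96 years is 4.11 doublings; 2^4.11 ≈ 17.3×.

≈ 17.3 times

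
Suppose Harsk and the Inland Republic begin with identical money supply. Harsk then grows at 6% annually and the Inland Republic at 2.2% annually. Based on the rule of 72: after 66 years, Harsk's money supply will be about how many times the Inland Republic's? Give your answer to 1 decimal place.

roughly 11.2 times

Harsk pulls ahead at 3.8 pp per year, so the ratio doubles every 72/3.8 ≈ 18.95 years.
In 66 years that's 3.48 doublings: 2^3.48 ≈ 11.2.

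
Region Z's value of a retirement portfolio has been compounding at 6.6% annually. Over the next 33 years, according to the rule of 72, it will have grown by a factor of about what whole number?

72/6.6 ≈ 10.91 years per doubling.
33 years fits 3 doublings: 2^3 = 8.

approximately 8 times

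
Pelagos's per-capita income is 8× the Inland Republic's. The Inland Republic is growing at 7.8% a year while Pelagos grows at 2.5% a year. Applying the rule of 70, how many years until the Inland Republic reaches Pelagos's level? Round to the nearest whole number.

around 40 years

The growth-rate gap is 7.8% − 2.5% = 5.3 percentage points.
So the ratio between them halves every 70/5.3 ≈ 13.21 years.
An 8× gap closes after 3 halvings: 3 × 13.21 ≈ 40 years.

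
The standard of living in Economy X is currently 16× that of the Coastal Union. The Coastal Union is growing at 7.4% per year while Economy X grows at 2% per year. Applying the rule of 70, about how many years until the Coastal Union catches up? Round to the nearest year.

What matters is the difference: 5.4 pp.
Rule of 70 on the gap: the ratio halves every 70/5.4 ≈ 12.96 years.
A 16× gap closes after 4 halvings: 4 × 12.96 ≈ 52 years.

roughly 52 years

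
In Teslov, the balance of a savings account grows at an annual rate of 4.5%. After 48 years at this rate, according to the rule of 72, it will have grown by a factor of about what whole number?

Doubling time ≈ 72/4.5 = 16.00 years.
48/16.00 ≈ 3 doublings, so about 2^3 = 8×.

around 8 times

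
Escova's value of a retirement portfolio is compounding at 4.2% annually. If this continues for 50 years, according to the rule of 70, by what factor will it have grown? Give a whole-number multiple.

At 4.2% one doubling takes ≈ 16.67 years; 50 years is 3 of them, so ×8.

around 8 times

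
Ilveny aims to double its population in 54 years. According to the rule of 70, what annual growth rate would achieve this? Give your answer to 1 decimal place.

about 1.3%

70 / 54 ≈ 1.30, so about 1.3% a year.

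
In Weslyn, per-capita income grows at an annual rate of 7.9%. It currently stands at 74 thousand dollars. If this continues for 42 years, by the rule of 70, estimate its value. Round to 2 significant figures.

It doubles every 70/7.9 ≈ 8.86 years, so 42 years is 4.74 doublings.
2^4.74 ≈ 26.72; 74 × 26.72 ≈ 2000 thousand dollars.

approximately 2000 thousand dollars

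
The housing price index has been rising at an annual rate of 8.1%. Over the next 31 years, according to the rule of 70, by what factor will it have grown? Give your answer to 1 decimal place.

Doubles every ≈ 8.64 years (70/8.1).
31 years is 3.59 doublings; 2^3.59 ≈ 12.0×.

approximately 12.0 times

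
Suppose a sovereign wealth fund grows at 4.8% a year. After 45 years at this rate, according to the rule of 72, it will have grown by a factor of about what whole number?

roughly 8 times

Doubling time ≈ 72/4.8 = 15.00 years.
45/15.00 ≈ 3 doublings, so about 2^3 = 8×.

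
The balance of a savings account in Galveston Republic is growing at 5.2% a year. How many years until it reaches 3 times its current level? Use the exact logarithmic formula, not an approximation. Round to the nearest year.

22 years

t = ln(3) / ln(1 + 0.052) = 1.0986 / 0.050693 ≈ 21.67.
≈ 22 years.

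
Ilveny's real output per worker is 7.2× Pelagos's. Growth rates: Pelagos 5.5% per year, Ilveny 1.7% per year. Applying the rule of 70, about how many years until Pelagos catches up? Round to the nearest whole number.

about 52 years

What matters is the difference: 3.8 pp.
Rule of 70 on the gap: the ratio halves every 70/3.8 ≈ 18.42 years.
A 7.2× gap takes log₂(7.2) ≈ 2.85 halvings to close: 2.85 × 18.42 ≈ 52 years.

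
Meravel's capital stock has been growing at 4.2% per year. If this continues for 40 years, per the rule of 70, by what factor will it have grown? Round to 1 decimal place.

Doubles every ≈ 16.67 years (70/4.2).
40 years is 2.40 doublings; 2^2.40 ≈ 5.3×.

roughly 5.3 times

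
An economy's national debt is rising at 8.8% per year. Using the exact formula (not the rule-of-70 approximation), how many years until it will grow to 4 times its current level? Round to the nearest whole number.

t = ln(4) / ln(1 + 0.088) = 1.3863 / 0.084341 ≈ 16.44.
≈ 16 years.

16 years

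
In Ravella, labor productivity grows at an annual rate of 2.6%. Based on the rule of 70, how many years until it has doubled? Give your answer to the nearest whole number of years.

At 2.6%, doubling takes about 70/2.6 = 26.92 years.

27 years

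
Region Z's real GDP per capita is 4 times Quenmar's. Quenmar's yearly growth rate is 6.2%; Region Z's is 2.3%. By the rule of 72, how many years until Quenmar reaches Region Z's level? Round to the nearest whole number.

37 years

Quenmar gains on Region Z at 6.2% − 2.3% = 3.9 points a year.
At that relative rate the gap halves every 72/3.9 ≈ 18.46 years.
A 4 times gap closes after 2 halvings: 2 × 18.46 ≈ 37 years.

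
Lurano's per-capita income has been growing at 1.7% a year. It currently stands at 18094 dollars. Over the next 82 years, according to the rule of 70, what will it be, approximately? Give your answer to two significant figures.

Doubling time ≈ 70/1.7 = 41.18 years.
82 years is 82/41.18 ≈ 1.99 doublings, a factor of 2^1.99 ≈ 3.97.
18094 × 3.97 ≈ 72000 dollars.

72000 dollars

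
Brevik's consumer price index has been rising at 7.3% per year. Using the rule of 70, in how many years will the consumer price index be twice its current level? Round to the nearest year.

around 10 years

At 7.3%, doubling takes about 70/7.3 = 9.59 years.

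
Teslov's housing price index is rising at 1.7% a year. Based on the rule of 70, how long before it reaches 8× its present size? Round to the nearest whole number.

Doubling time ≈ 70/1.7 = 41.18 years.
8× is 3 doublings, so 3 × 41.18 ≈ 124 years.

approximately 124 years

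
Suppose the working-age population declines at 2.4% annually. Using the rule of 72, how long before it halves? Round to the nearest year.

around 30 years

The rule works in reverse for decay: 72/2.4 ≈ 30.00 years to halve.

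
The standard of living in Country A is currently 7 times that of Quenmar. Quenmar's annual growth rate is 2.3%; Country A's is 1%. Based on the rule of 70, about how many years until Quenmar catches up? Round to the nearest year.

approximately 151 years

Quenmar gains on Country A at 2.3% − 1% = 1.3 points a year.
At that relative rate the gap halves every 70/1.3 ≈ 53.85 years.
A 7 times gap takes log₂(7) ≈ 2.81 halvings to close: 2.81 × 53.85 ≈ 151 years.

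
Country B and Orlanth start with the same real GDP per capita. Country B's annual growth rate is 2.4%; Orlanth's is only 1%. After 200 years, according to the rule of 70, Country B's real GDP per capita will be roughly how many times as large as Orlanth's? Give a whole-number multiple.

≈ 16 times

Rate gap = 2.4% − 1% = 1.4 points.
The ratio doubles every 70/1.4 ≈ 50.00 years.
200/50.00 ≈ 4.00 doublings → ratio ≈ 2^4.00 ≈ 16.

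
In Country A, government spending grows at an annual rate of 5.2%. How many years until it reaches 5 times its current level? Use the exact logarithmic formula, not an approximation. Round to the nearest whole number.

32 years

t = ln(5) / ln(1 + 0.052) = 1.6094 / 0.050693 ≈ 31.75.
≈ 32 years.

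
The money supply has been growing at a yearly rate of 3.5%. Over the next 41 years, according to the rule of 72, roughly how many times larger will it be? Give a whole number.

Doubling time ≈ 72/3.5 = 20.57 years.
41/20.57 ≈ 2 doublings, so about 2^2 = 4×.

around 4 times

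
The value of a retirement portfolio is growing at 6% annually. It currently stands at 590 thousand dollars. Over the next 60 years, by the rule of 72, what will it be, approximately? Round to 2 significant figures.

Doubling time ≈ 72/6 = 12.00 years.
60 years is 60/12.00 ≈ 5.00 doublings, a factor of 2^5.00 ≈ 32.00.
590 × 32.00 ≈ 19000 thousand dollars.

about 19000 thousand dollars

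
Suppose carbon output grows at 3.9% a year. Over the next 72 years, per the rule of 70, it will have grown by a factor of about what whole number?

16 times

70/3.9 ≈ 17.95 years per doubling.
72 years fits 4 doublings: 2^4 = 16.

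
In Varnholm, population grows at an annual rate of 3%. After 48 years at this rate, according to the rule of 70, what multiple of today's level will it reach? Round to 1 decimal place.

Doubling time ≈ 70/3 = 23.33 years.
48 years / 23.33 ≈ 2.06 doublings → factor 2^2.06 ≈ 4.2.

roughly 4.2 times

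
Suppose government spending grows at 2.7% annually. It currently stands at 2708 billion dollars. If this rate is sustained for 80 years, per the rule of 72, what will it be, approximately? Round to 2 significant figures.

It doubles every 72/2.7 ≈ 26.67 years, so 80 years is 3.00 doublings.
2^3.00 ≈ 8.00; 2708 × 8.00 ≈ 22000 billion dollars.

about 22000 billion dollars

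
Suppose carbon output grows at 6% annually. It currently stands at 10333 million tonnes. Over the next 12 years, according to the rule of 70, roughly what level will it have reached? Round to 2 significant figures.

≈ 21000 million tonnes

Doubling time ≈ 70/6 = 11.67 years.
12 years is 12/11.67 ≈ 1.03 doublings, a factor of 2^1.03 ≈ 2.04.
10333 × 2.04 ≈ 21000 million tonnes.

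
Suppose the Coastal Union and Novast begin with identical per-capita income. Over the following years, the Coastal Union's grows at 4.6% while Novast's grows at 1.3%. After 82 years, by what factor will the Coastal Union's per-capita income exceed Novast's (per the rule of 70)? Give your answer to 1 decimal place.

roughly 14.6 times

Only the 3.3-point difference matters.
70/3.3 ≈ 21.21 years per doubling of the ratio; 82 years gives 3.87 doublings, so ≈ 14.6×.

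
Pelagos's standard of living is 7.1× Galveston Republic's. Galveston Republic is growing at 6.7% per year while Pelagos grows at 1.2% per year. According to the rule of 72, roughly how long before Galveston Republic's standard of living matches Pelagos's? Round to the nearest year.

about 37 years

The growth-rate gap is 6.7% − 1.2% = 5.5 percentage points.
So the ratio between them halves every 72/5.5 ≈ 13.09 years.
A 7.1× gap takes log₂(7.1) ≈ 2.83 halvings to close: 2.83 × 13.09 ≈ 37 years.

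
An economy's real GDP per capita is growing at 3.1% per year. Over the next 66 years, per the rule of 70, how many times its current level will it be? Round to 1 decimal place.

Doubling time ≈ 70/3.1 = 22.58 years.
66 years / 22.58 ≈ 2.92 doublings → factor 2^2.92 ≈ 7.6.

about 7.6 times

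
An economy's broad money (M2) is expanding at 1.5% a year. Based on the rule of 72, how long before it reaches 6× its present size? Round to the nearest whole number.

roughly 124 years

At 1.5% it doubles every 72/1.5 ≈ 48.00 years.
6× is log₂ 6 ≈ 2.58 doublings, so ≈ 2.58 × 48.00 = 124 years.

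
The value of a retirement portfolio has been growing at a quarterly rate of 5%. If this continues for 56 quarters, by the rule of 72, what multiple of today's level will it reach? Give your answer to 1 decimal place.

about 14.8 times

Doubling time ≈ 72/5 = 14.40 quarters.
56 quarters / 14.40 ≈ 3.89 doublings → factor 2^3.89 ≈ 14.8.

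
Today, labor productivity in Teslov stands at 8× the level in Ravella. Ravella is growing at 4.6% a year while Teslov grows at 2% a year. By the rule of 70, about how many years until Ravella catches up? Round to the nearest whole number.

around 81 years

The growth-rate gap is 4.6% − 2% = 2.6 percentage points.
So the ratio between them halves every 70/2.6 ≈ 26.92 years.
An 8× gap closes after 3 halvings: 3 × 26.92 ≈ 81 years.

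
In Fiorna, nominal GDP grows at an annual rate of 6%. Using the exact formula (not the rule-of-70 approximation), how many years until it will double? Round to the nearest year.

t = ln(2) / ln(1 + 0.06) = 0.6931 / 0.058269 ≈ 11.89.
≈ 12 years.

12 years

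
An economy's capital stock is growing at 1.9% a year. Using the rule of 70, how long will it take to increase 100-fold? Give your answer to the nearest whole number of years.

roughly 245 years

At 1.9% it doubles every 70/1.9 ≈ 36.84 years.
Reaching 100× takes log₂(100) ≈ 6.64 doublings.
6.64 × 36.84 ≈ 245 years.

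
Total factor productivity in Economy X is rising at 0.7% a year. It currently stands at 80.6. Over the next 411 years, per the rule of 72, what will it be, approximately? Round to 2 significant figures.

It doubles every 72/0.7 ≈ 102.86 years, so 411 years is 4.00 doublings.
2^4.00 ≈ 16.00; 80.6 × 16.00 ≈ 1300.

about 1300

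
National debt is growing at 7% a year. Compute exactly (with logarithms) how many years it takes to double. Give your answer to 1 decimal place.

t = ln(2) / ln(1 + 0.07) = 0.6931 / 0.067659 ≈ 10.24.

10.2 years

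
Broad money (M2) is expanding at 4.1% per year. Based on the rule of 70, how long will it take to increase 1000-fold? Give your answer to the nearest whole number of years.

170 years

One doubling takes 70/4.1 = 17.07 years.
1000× is log₂ 1000 ≈ 9.97 doublings, so ≈ 9.97 × 17.07 = 170 years.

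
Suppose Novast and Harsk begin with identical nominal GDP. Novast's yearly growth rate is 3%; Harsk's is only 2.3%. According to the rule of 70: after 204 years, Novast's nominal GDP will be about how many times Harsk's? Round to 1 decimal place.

Novast pulls ahead at 0.7 pp per year, so the ratio doubles every 70/0.7 ≈ 100.00 years.
In 204 years that's 2.04 doublings: 2^2.04 ≈ 4.1.

4.1 times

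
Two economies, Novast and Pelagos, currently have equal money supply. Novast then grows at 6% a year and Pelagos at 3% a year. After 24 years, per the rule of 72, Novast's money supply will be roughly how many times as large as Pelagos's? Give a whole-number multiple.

approximately 2 times

Novast pulls ahead at 3 pp per year, so the ratio doubles every 72/3 ≈ 24.00 years.
In 24 years that's 1.00 doublings: 2^1.00 ≈ 2.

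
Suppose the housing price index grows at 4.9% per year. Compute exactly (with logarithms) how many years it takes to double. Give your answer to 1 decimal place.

14.5 years

t = ln(2) / ln(1 + 0.049) = 0.6931 / 0.047837 ≈ 14.49.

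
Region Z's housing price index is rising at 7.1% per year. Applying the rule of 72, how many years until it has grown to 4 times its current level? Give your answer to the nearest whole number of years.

Doubling time ≈ 72/7.1 = 10.14 years.
4× is 2 doublings, so 2 × 10.14 ≈ 20 years.

roughly 20 years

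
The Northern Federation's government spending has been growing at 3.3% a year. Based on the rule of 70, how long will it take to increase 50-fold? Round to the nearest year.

One doubling takes 70/3.3 = 21.21 years.
Reaching 50× takes log₂(50) ≈ 5.64 doublings.
5.64 × 21.21 ≈ 120 years.

roughly 120 years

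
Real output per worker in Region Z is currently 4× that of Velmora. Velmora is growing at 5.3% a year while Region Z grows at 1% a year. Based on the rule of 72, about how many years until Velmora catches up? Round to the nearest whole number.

≈ 33 years

The growth-rate gap is 5.3% − 1% = 4.3 percentage points.
So the ratio between them halves every 72/4.3 ≈ 16.74 years.
A 4× gap closes after 2 halvings: 2 × 16.74 ≈ 33 years.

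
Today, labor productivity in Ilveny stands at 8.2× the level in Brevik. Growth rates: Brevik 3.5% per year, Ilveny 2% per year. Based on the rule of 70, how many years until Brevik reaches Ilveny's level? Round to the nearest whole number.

around 142 years

Brevik gains on Ilveny at 3.5% − 2% = 1.5 points a year.
At that relative rate the gap halves every 70/1.5 ≈ 46.67 years.
An 8.2× gap takes log₂(8.2) ≈ 3.04 halvings to close: 3.04 × 46.67 ≈ 142 years.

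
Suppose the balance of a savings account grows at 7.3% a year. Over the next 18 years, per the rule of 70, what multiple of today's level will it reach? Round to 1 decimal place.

Doubles every ≈ 9.59 years (70/7.3).
18 years is 1.88 doublings; 2^1.88 ≈ 3.7×.

approximately 3.7 times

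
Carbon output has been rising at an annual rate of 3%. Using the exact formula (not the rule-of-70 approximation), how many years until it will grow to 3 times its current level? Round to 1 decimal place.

t = ln(3) / ln(1 + 0.03) = 1.0986 / 0.029559 ≈ 37.17.

37.2 years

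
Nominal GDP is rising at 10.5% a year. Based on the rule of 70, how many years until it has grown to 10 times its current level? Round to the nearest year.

At 10.5% it doubles every 70/10.5 ≈ 6.67 years.
10× is log₂ 10 ≈ 3.32 doublings, so ≈ 3.32 × 6.67 = 22 years.

roughly 22 years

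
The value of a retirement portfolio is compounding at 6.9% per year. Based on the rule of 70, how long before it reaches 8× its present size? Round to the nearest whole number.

Doubling time ≈ 70/6.9 = 10.14 years.
8× is 3 doublings, so 3 × 10.14 ≈ 30 years.

30 years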